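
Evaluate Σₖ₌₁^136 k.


n(n+1)/2 = 136×137/2 = 18632/2 = 9316

Σk = 9316


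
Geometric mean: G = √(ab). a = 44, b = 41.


GM = √(44×41) = √1804 = 42.4735

GM = 42.4735


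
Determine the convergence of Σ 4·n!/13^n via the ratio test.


aₙ = 4·n!/13^n
a_{n+1}/aₙ = (n+1)!/13^(n+1) × 13^n/n!  (constant 4 cancels)
= (n+1)/13
L = lim(n→∞) (n+1)/13 = ∞
L > 1 → series DIVERGES

Diverges (ratio test: L = ∞ > 1)


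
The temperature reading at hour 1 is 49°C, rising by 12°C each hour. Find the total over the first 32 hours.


aₙ = 49 + (32-1)×12 = 421
Sₙ = n(a₁+aₙ)/2 = 32×(49+421)/2
= 32×470/2 = 7520

S_32 = 7520


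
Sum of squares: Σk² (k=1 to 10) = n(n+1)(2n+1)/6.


n = 10
n(n+1)(2n+1)/6 = 10×11×21/6
= 2310/6 = 385

Σk² = 385


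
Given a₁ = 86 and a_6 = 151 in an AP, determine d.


d = (aₙ - a₁)/(n-1)
= (151 - 86)/(6-1)
= 65/5 = 13

d = 13


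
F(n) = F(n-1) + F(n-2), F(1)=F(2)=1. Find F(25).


Fibonacci sequence: 1, 1, 2, 3, 5, 8, 13, 21, 34, 55, 89, ...
F(25) = 75025

F(25) = 75025


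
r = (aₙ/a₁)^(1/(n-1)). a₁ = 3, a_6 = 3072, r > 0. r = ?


r^(n-1) = aₙ/a₁
r^5 = 3072/3 = 1024
r = 1024^(1/5)
= 4

r = 4


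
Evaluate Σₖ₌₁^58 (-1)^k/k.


S = -1 + 1/2 - 1/3 + 1/4 - 1/5 + 1/6 - 1/7 + 1/8 ± ...
= -0.6846
(Full series converges to -ln(2) ≈ -0.6931)

S_58 = -0.6846


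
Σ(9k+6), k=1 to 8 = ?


Σ(9k+6) = 9·Σk + 6·n
= 9·36 + 6·8
= 324 + 48 = 372

Σ = 372


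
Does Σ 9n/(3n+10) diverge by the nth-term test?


lim(n→∞) 9n/(3n+10) = 9/3 = 3  (divide numerator and denominator by n)
lim aₙ = 3 ≠ 0 → series DIVERGES

Diverges (lim aₙ = 3 ≠ 0)


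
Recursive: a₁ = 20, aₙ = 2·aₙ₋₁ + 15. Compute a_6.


Computing step by step:
a_1 = 20
a_2 = 55
a_3 = 125
a_4 = 265
a_5 = 545
a_6 = 1105


a_6 = 1105


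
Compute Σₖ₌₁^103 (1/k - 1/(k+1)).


Telescoping: adjacent terms cancel.
= 1/1 - 1/104
= 1 - 1/104 = 103/104

Sum = 103/104


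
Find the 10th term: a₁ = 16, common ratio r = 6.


aₙ = a₁·r^(n-1)
= 16×6^9
= 16×10077696
= 161243136

a_10 = 161243136


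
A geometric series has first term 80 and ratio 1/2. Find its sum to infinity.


S∞ = a₁/(1-r) = 80/(1 - 1/2)
= 80/(1/2)
= 160

S∞ = 160


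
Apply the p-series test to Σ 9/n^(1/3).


p-series test: Σ c/n^p converges if p > 1, diverges if p ≤ 1 (constant c > 0 doesn't affect convergence).
p = 1/3
1/3 ≤ 1 → DIVERGES

Diverges (p = 1/3 ≤ 1)


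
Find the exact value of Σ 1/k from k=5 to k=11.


Σₖ₌5^11 1/k = 1/5 + 1/6 + 1/7 + 1/8 + 1/9 + 1/10 + 1/11
= 25961/27720
≈ 0.9365

Sum = 25961/27720 ≈ 0.9365


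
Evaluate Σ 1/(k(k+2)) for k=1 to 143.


1/(k(k+2)) = (1/2)·(1/k - 1/(k+2)) (partial fractions)
Telescoping: Σ = (1/2)·(1 + 1/2 - 1/144 - 1/145) = 31031/41760

Sum = 31031/41760


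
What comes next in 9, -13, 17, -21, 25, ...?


Pattern: alternating sign, magnitude arithmetic (d=4)
Terms: 9, -13, 17, -21, 25
Next term = -29

Next term = -29


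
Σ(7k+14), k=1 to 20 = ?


Σ(7k+14) = 7·Σk + 14·n
= 7·210 + 14·20
= 1470 + 280 = 1750

Σ = 1750


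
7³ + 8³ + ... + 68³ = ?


Σₖ₌7^68 k³ = [68·69/2]² − [6·7/2]²
= 5503716 − 441 = 5503275

Σk³ = 5503275


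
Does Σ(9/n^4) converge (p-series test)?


p-series test: Σ c/n^p converges if p > 1, diverges if p ≤ 1 (constant c > 0 doesn't affect convergence).
p = 4
4 > 1 → CONVERGES

Converges (p = 4 > 1)


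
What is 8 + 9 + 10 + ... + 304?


Σₖ₌8^304 k = Σₖ₌₁^304 k − Σₖ₌₁^7 k
= 304·305/2 − 7·8/2
= 46360 − 28 = 46332

Σk = 46332


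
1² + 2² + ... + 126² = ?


n = 126
n(n+1)(2n+1)/6 = 126×127×253/6
= 4048506/6 = 674751

Σk² = 674751


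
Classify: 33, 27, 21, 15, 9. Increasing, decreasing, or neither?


Differences: -6, -6, -6, -6
All differences < 0 → strictly DECREASING

Monotonically decreasing


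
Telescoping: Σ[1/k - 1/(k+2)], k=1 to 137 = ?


Telescoping with gap 2: two head and two tail terms survive.
= (1 + 1/2) - (1/138 + 1/139)
= 3/2 - 1/138 - 1/139 = 14248/9591

Sum = 14248/9591


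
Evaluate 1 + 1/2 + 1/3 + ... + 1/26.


H_26 = 1/1 + 1/2 + 1/3 + ... + 1/26
= 34395742267/8923714800
≈ 3.8544

H_26 = 34395742267/8923714800 ≈ 3.8544


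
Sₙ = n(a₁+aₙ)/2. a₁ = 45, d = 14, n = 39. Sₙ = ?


aₙ = 45 + (39-1)×14 = 577
Sₙ = n(a₁+aₙ)/2 = 39×(45+577)/2
= 39×622/2 = 12129

S_39 = 12129


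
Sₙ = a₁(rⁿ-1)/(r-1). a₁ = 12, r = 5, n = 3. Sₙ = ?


Sₙ = 12×(5^3 - 1)/(5 - 1)
= 12×(125 - 1)/4
= 12×124/4
= 372

S_3 = 372


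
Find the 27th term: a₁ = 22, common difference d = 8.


aₙ = a₁ + (n-1)d
= 22 + (27-1)×8
= 22 + 208
= 230

a_27 = 230


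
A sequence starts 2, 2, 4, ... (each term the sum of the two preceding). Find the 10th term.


Computing iteratively: 2, 2, 4, 6, 10, 16, 26, 42, 68, 110
a_10 = 110

a_10 = 110


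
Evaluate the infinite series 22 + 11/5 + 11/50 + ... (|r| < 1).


S∞ = a₁/(1-r) = 22/(1 - 1/10)
= 22/(9/10)
= 220/9

S∞ = 220/9


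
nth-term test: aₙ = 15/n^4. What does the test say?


lim(n→∞) 15/n^4 = 0
lim aₙ = 0 → nth-term test is INCONCLUSIVE
(Need other tests; this is actually a convergent p-series with p=4 > 1)

Inconclusive (lim aₙ = 0; need another test)


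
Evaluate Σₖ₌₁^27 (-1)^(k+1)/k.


S = 1 - 1/2 + 1/3 - 1/4 + 1/5 - 1/6 + 1/7 - 1/8 ± ...
= 0.7113
(Full series converges to +ln(2) ≈ +0.6931)

S_27 = 0.7113


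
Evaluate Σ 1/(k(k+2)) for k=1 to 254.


1/(k(k+2)) = (1/2)·(1/k - 1/(k+2)) (partial fractions)
Telescoping: Σ = (1/2)·(1 + 1/2 - 1/255 - 1/256) = 97409/130560

Sum = 97409/130560


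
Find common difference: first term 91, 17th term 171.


d = (aₙ - a₁)/(n-1)
= (171 - 91)/(17-1)
= 80/16 = 5

d = 5


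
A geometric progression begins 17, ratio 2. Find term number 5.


aₙ = a₁·r^(n-1)
= 17×2^4
= 17×16
= 272

a_5 = 272


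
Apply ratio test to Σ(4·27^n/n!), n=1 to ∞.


aₙ = 4·27^n/n!
a_{n+1}/aₙ = 27^(n+1)/(n+1)! × n!/27^n  (constant 4 cancels)
= 27/(n+1)
L = lim(n→∞) 27/(n+1) = 0
L < 1 → series CONVERGES

Converges (ratio test: L = 0 < 1)


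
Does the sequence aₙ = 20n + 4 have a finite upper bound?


aₙ = 20n + 4 → as n→∞, aₙ→∞
No finite upper bound exists
The sequence is UNBOUNDED

Unbounded (aₙ → ∞ as n → ∞)


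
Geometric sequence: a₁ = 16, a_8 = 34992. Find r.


r^(n-1) = aₙ/a₁
r^7 = 34992/16 = 2187
r = 2187^(1/7)
= 3

r = 3


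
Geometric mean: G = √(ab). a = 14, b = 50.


GM = √(14×50) = √700 = 26.4575

GM = 26.4575


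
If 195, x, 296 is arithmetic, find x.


AM = (195 + 296)/2 = 491/2 = 245.5

AM = 245.5


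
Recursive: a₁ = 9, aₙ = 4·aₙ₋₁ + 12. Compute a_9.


Computing step by step:
a_1 = 9
a_2 = 48
a_3 = 204
a_4 = 828
a_5 = 3324
a_6 = 13308
a_7 = 53244
a_8 = 212988
a_9 = 851964


a_9 = 851964


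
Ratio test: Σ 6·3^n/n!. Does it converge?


aₙ = 6·3^n/n!
a_{n+1}/aₙ = 3^(n+1)/(n+1)! × n!/3^n  (constant 6 cancels)
= 3/(n+1)
L = lim(n→∞) 3/(n+1) = 0
L < 1 → series CONVERGES

Converges (ratio test: L = 0 < 1)


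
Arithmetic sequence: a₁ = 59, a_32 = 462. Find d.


d = (aₙ - a₁)/(n-1)
= (462 - 59)/(32-1)
= 403/31 = 13

d = 13


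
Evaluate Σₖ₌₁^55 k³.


n(n+1)/2 = 55×56/2 = 1540
Σk³ = 1540² = 2371600

Σk³ = 2371600


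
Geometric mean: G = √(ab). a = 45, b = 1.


GM = √(45×1) = √45 = 6.7082

GM = 6.7082


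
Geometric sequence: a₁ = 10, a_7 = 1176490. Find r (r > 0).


r^(n-1) = aₙ/a₁
r^6 = 1176490/10 = 117649
r = 117649^(1/6)
= ±7; taking r > 0 gives r = 7

r = 7


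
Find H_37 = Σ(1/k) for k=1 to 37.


H_37 = 1/1 + 1/2 + 1/3 + ... + 1/37
= 2040798836801833/485721041551200
≈ 4.2016

H_37 = 2040798836801833/485721041551200 ≈ 4.2016


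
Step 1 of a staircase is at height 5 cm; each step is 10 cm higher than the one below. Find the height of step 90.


aₙ = a₁ + (n-1)d
= 5 + (90-1)×10
= 5 + 890
= 895

a_90 = 895


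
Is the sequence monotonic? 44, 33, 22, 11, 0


Differences: -11, -11, -11, -11
All differences < 0 → strictly DECREASING

Monotonically decreasing


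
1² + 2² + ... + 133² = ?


n = 133
n(n+1)(2n+1)/6 = 133×134×267/6
= 4758474/6 = 793079

Σk² = 793079


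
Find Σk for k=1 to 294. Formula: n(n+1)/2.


n(n+1)/2 = 294×295/2 = 86730/2 = 43365

Σk = 43365


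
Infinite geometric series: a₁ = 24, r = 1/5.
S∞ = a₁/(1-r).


S∞ = a₁/(1-r) = 24/(1 - 1/5)
= 24/(4/5)
= 30

S∞ = 30


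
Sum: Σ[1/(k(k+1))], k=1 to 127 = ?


1/(k(k+1)) = 1/k - 1/(k+1) (partial fractions)
Telescoping: Σ = 1 - 1/128 = 127/128

Sum = 127/128


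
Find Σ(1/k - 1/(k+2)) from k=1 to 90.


Telescoping with gap 2: two head and two tail terms survive.
= (1 + 1/2) - (1/91 + 1/92)
= 3/2 - 1/91 - 1/92 = 12375/8372

Sum = 12375/8372


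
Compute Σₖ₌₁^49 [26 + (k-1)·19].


aₙ = 26 + (49-1)×19 = 938
Sₙ = n(a₁+aₙ)/2 = 49×(26+938)/2
= 49×964/2 = 23618

S_49 = 23618


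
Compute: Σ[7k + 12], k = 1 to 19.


Σ(7k+12) = 7·Σk + 12·n
= 7·190 + 12·19
= 1330 + 228 = 1558

Σ = 1558


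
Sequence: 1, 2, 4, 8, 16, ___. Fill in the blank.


Pattern: powers of 2: 2ⁿ
Terms: 1, 2, 4, 8, 16
Next term = 32

Next term = 32


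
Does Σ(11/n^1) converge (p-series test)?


p-series test: Σ c/n^p converges if p > 1, diverges if p ≤ 1 (constant c > 0 doesn't affect convergence).
p = 1
1 ≤ 1 → DIVERGES

Diverges (p = 1 ≤ 1)


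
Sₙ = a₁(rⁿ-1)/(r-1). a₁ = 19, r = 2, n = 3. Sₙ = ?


Sₙ = 19×(2^3 - 1)/(2 - 1)
= 19×(8 - 1)/1
= 19×7/1
= 133

S_3 = 133


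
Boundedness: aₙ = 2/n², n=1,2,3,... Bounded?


a₁ = 2, a₂ = 2/4, a₃ = 2/9, ...
0 < aₙ ≤ 2 for all n ≥ 1
The sequence IS bounded

Bounded (0 < aₙ ≤ 2)


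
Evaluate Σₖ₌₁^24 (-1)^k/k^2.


S = -1 + 1/4 - 1/9 + 1/16 - 1/25 + 1/36 - 1/49 + 1/64 ± ...
= -0.8216
(Full series converges to -π²/12 ≈ -0.8225)

S_24 = -0.8216


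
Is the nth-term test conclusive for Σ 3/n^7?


lim(n→∞) 3/n^7 = 0
lim aₙ = 0 → nth-term test is INCONCLUSIVE
(Need other tests; this is actually a convergent p-series with p=7 > 1)

Inconclusive (lim aₙ = 0; need another test)


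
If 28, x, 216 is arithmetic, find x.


AM = (28 + 216)/2 = 244/2 = 122

AM = 122


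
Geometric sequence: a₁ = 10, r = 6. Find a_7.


aₙ = a₁·r^(n-1)
= 10×6^6
= 10×46656
= 466560

a_7 = 466560


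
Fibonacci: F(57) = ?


Fibonacci sequence: 1, 1, 2, 3, 5, 8, 13, 21, 34, 55, 89, ...
F(57) = 365435296162

F(57) = 365435296162


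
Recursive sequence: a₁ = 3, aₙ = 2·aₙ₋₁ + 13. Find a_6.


Computing step by step:
a_1 = 3
a_2 = 19
a_3 = 51
a_4 = 115
a_5 = 243
a_6 = 499


a_6 = 499


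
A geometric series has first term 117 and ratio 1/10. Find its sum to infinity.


S∞ = a₁/(1-r) = 117/(1 - 1/10)
= 117/(9/10)
= 130

S∞ = 130


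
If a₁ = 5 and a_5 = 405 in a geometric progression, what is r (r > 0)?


r^(n-1) = aₙ/a₁
r^4 = 405/5 = 81
r = 81^(1/4)
= ±3; taking r > 0 gives r = 3

r = 3


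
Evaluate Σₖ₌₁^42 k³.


n(n+1)/2 = 42×43/2 = 903
Σk³ = 903² = 815409

Σk³ = 815409


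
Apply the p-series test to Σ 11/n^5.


p-series test: Σ c/n^p converges if p > 1, diverges if p ≤ 1 (constant c > 0 doesn't affect convergence).
p = 5
5 > 1 → CONVERGES

Converges (p = 5 > 1)


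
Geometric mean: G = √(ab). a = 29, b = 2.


GM = √(29×2) = √58 = 7.6158

GM = 7.6158


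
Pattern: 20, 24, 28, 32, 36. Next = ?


Pattern: arithmetic (d=4)
Terms: 20, 24, 28, 32, 36
Next term = 40

Next term = 40


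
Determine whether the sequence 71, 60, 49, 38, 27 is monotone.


Differences: -11, -11, -11, -11
All differences < 0 → strictly DECREASING

Monotonically decreasing


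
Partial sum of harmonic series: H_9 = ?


H_9 = 1/1 + 1/2 + 1/3 + 1/4 + 1/5 + 1/6 + 1/7 + 1/8 + 1/9
= 7129/2520
≈ 2.829

H_9 = 7129/2520 ≈ 2.829


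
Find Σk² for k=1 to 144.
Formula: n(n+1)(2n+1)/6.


n = 144
n(n+1)(2n+1)/6 = 144×145×289/6
= 6034320/6 = 1005720

Σk² = 1005720


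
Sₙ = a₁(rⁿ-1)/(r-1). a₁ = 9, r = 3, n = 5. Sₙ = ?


Sₙ = 9×(3^5 - 1)/(3 - 1)
= 9×(243 - 1)/2
= 9×242/2
= 1089

S_5 = 1089


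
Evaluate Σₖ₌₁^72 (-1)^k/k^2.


S = -1 + 1/4 - 1/9 + 1/16 - 1/25 + 1/36 - 1/49 + 1/64 ± ...
= -0.8224
(Full series converges to -π²/12 ≈ -0.8225)

S_72 = -0.8224


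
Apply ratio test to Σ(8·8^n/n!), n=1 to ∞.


aₙ = 8·8^n/n!
a_{n+1}/aₙ = 8^(n+1)/(n+1)! × n!/8^n  (constant 8 cancels)
= 8/(n+1)
L = lim(n→∞) 8/(n+1) = 0
L < 1 → series CONVERGES

Converges (ratio test: L = 0 < 1)


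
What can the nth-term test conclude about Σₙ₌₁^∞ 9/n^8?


lim(n→∞) 9/n^8 = 0
lim aₙ = 0 → nth-term test is INCONCLUSIVE
(Need other tests; this is actually a convergent p-series with p=8 > 1)

Inconclusive (lim aₙ = 0; need another test)


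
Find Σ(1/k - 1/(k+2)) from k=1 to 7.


Telescoping with gap 2: two head and two tail terms survive.
= (1 + 1/2) - (1/8 + 1/9)
= 3/2 - 1/8 - 1/9 = 91/72

Sum = 91/72


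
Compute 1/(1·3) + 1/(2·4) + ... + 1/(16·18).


1/(k(k+2)) = (1/2)·(1/k - 1/(k+2)) (partial fractions)
Telescoping: Σ = (1/2)·(1 + 1/2 - 1/17 - 1/18) = 106/153

Sum = 106/153


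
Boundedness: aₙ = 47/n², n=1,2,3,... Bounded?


a₁ = 47, a₂ = 47/4, a₃ = 47/9, ...
0 < aₙ ≤ 47 for all n ≥ 1
The sequence IS bounded

Bounded (0 < aₙ ≤ 47)


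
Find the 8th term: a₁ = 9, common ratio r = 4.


aₙ = a₁·r^(n-1)
= 9×4^7
= 9×16384
= 147456

a_8 = 147456


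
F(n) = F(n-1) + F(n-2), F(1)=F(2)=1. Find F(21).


Fibonacci sequence: 1, 1, 2, 3, 5, 8, 13, 21, 34, 55, 89, ...
F(21) = 10946

F(21) = 10946


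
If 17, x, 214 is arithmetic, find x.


AM = (17 + 214)/2 = 231/2 = 115.5

AM = 115.5


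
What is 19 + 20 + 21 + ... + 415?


Σₖ₌19^415 k = Σₖ₌₁^415 k − Σₖ₌₁^18 k
= 415·416/2 − 18·19/2
= 86320 − 171 = 86149

Σk = 86149


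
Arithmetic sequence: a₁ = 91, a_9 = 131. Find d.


d = (aₙ - a₁)/(n-1)
= (131 - 91)/(9-1)
= 40/8 = 5

d = 5


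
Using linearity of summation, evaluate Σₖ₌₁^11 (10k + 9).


Σ(10k+9) = 10·Σk + 9·n
= 10·66 + 9·11
= 660 + 99 = 759

Σ = 759


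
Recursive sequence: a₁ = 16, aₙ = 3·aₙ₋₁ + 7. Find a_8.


Computing step by step:
a_1 = 16
a_2 = 55
a_3 = 172
a_4 = 523
a_5 = 1576
a_6 = 4735
a_7 = 14212
a_8 = 42643


a_8 = 42643


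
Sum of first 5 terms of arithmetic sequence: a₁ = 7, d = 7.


aₙ = 7 + (5-1)×7 = 35
Sₙ = n(a₁+aₙ)/2 = 5×(7+35)/2
= 5×42/2 = 105

S_5 = 105


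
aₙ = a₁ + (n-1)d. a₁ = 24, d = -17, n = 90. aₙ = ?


aₙ = a₁ + (n-1)d
= 24 + (90-1)×-17
= 24 - 1513
= -1489

a_90 = -1489


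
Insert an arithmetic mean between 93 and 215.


AM = (93 + 215)/2 = 308/2 = 154

AM = 154


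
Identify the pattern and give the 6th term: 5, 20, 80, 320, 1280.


Pattern: geometric (r=4)
Terms: 5, 20, 80, 320, 1280
Next term = 5120

Next term = 5120


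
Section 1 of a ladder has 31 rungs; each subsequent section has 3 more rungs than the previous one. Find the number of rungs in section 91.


aₙ = a₁ + (n-1)d
= 31 + (91-1)×3
= 31 + 270
= 301

a_91 = 301


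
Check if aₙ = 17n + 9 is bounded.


aₙ = 17n + 9 → as n→∞, aₙ→∞
No finite upper bound exists
The sequence is UNBOUNDED

Unbounded (aₙ → ∞ as n → ∞)


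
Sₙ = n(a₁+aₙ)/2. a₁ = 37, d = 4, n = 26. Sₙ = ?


aₙ = 37 + (26-1)×4 = 137
Sₙ = n(a₁+aₙ)/2 = 26×(37+137)/2
= 26×174/2 = 2262

S_26 = 2262


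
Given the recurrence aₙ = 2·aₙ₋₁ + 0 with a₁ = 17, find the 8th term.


Computing step by step:
a_1 = 17
a_2 = 34
a_3 = 68
a_4 = 136
a_5 = 272
a_6 = 544
a_7 = 1088
a_8 = 2176


a_8 = 2176


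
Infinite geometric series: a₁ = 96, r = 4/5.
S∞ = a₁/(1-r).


S∞ = a₁/(1-r) = 96/(1 - 4/5)
= 96/(1/5)
= 480

S∞ = 480


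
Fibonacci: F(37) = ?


Fibonacci sequence: 1, 1, 2, 3, 5, 8, 13, 21, 34, 55, 89, ...
F(37) = 24157817

F(37) = 24157817


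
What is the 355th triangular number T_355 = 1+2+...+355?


n(n+1)/2 = 355×356/2 = 126380/2 = 63190

Σk = 63190


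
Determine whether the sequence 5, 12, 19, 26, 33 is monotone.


Differences: 7, 7, 7, 7
All differences > 0 → strictly INCREASING

Monotonically increasing


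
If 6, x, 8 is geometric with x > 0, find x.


GM = √(6×8) = √48 = 6.9282

GM = 6.9282


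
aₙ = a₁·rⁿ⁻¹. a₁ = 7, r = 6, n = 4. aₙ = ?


aₙ = a₁·r^(n-1)
= 7×6^3
= 7×216
= 1512

a_4 = 1512


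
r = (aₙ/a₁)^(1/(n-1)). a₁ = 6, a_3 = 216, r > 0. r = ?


r^(n-1) = aₙ/a₁
r^2 = 216/6 = 36
r = 36^(1/2)
= ±6; taking r > 0 gives r = 6

r = 6


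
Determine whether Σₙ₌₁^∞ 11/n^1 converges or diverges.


p-series test: Σ c/n^p converges if p > 1, diverges if p ≤ 1 (constant c > 0 doesn't affect convergence).
p = 1
1 ≤ 1 → DIVERGES

Diverges (p = 1 ≤ 1)


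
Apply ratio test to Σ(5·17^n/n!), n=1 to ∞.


aₙ = 5·17^n/n!
a_{n+1}/aₙ = 17^(n+1)/(n+1)! × n!/17^n  (constant 5 cancels)
= 17/(n+1)
L = lim(n→∞) 17/(n+1) = 0
L < 1 → series CONVERGES

Converges (ratio test: L = 0 < 1)


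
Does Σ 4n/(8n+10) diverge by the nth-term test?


lim(n→∞) 4n/(8n+10) = 4/8 = 1/2  (divide numerator and denominator by n)
lim aₙ = 1/2 ≠ 0 → series DIVERGES

Diverges (lim aₙ = 1/2 ≠ 0)


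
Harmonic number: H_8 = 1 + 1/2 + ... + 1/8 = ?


H_8 = 1/1 + 1/2 + 1/3 + 1/4 + 1/5 + 1/6 + 1/7 + 1/8
= 761/280
≈ 2.7179

H_8 = 761/280 ≈ 2.7179


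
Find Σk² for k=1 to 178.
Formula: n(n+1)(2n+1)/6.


n = 178
n(n+1)(2n+1)/6 = 178×179×357/6
= 11374734/6 = 1895789

Σk² = 1895789


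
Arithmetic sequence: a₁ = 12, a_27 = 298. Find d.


d = (aₙ - a₁)/(n-1)
= (298 - 12)/(27-1)
= 286/26 = 11

d = 11


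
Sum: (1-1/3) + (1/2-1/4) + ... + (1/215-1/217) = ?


Telescoping with gap 2: two head and two tail terms survive.
= (1 + 1/2) - (1/216 + 1/217)
= 3/2 - 1/216 - 1/217 = 69875/46872

Sum = 69875/46872


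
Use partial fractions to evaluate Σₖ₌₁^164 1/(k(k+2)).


1/(k(k+2)) = (1/2)·(1/k - 1/(k+2)) (partial fractions)
Telescoping: Σ = (1/2)·(1 + 1/2 - 1/165 - 1/166) = 20377/27390

Sum = 20377/27390


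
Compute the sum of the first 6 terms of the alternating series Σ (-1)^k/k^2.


S = -1 + 1/4 - 1/9 + 1/16 - 1/25 + 1/36
= -0.8108
(Full series converges to -π²/12 ≈ -0.8225)

S_6 = -0.8108


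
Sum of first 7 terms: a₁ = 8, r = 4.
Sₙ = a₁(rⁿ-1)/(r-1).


Sₙ = 8×(4^7 - 1)/(4 - 1)
= 8×(16384 - 1)/3
= 8×16383/3
= 43688

S_7 = 43688


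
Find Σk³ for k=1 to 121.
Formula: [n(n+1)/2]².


n(n+1)/2 = 121×122/2 = 7381
Σk³ = 7381² = 54479161

Σk³ = 54479161


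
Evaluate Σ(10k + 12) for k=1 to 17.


Σ(10k+12) = 10·Σk + 12·n
= 10·153 + 12·17
= 1530 + 204 = 1734

Σ = 1734


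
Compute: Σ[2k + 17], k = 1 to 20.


Σ(2k+17) = 2·Σk + 17·n
= 2·210 + 17·20
= 420 + 340 = 760

Σ = 760


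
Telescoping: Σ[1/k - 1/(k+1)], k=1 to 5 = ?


Telescoping: adjacent terms cancel.
= 1/1 - 1/6
= 1 - 1/6 = 5/6

Sum = 5/6


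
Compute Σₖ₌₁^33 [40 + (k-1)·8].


aₙ = 40 + (33-1)×8 = 296
Sₙ = n(a₁+aₙ)/2 = 33×(40+296)/2
= 33×336/2 = 5544

S_33 = 5544


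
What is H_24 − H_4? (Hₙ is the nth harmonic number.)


Σₖ₌5^24 1/k = 1/5 + 1/6 + 1/7 + ... + 1/24
= 604180055/356948592
≈ 1.6926

Sum = 604180055/356948592 ≈ 1.6926


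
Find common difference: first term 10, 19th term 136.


d = (aₙ - a₁)/(n-1)
= (136 - 10)/(19-1)
= 126/18 = 7

d = 7


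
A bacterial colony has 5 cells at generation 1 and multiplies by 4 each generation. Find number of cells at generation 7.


aₙ = a₁·r^(n-1)
= 5×4^6
= 5×4096
= 20480

a_7 = 20480


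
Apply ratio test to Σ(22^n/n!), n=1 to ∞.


aₙ = 22^n/n!
a_{n+1}/aₙ = 22^(n+1)/(n+1)! × n!/22^n
= 22/(n+1)
L = lim(n→∞) 22/(n+1) = 0
L < 1 → series CONVERGES

Converges (ratio test: L = 0 < 1)


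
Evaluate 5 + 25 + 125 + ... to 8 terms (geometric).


Sₙ = 5×(5^8 - 1)/(5 - 1)
= 5×(390625 - 1)/4
= 5×390624/4
= 488280

S_8 = 488280


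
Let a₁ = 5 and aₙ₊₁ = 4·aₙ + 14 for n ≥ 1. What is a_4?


Computing step by step:
a_1 = 5
a_2 = 34
a_3 = 150
a_4 = 614


a_4 = 614


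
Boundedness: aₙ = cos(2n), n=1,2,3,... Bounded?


For all n, -1 ≤ cos(2n) ≤ 1, so -1 ≤ cos(2n) ≤ 1
Lower bound: -1, Upper bound: 1
The sequence IS bounded

Bounded (-1 ≤ aₙ ≤ 1)


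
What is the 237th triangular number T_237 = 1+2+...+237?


n(n+1)/2 = 237×238/2 = 56406/2 = 28203

Σk = 28203


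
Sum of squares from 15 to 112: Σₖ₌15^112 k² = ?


Σₖ₌15^112 k² = Σₖ₌₁^112 k² − Σₖ₌₁^14 k²
= 112·113·225/6 − 14·15·29/6
= 474600 − 1015 = 473585

Σk² = 473585


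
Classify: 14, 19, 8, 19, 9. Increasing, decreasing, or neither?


Differences: 5, -11, 11, -10
Difference at position 1 is +5 (> 0) but position 2 is -11 (< 0) — sequence both rises and falls
→ NOT monotonic

Not monotonic


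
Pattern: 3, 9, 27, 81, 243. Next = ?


Pattern: geometric (r=3)
Terms: 3, 9, 27, 81, 243
Next term = 729

Next term = 729


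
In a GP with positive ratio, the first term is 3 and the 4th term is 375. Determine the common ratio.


r^(n-1) = aₙ/a₁
r^3 = 375/3 = 125
r = 125^(1/3)
= 5

r = 5


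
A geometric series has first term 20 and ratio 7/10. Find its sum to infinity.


S∞ = a₁/(1-r) = 20/(1 - 7/10)
= 20/(3/10)
= 200/3

S∞ = 200/3


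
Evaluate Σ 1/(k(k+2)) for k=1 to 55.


1/(k(k+2)) = (1/2)·(1/k - 1/(k+2)) (partial fractions)
Telescoping: Σ = (1/2)·(1 + 1/2 - 1/56 - 1/57) = 4675/6384

Sum = 4675/6384


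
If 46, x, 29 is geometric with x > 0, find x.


GM = √(46×29) = √1334 = 36.524

GM = 36.524


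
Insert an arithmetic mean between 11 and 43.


AM = (11 + 43)/2 = 54/2 = 27

AM = 27


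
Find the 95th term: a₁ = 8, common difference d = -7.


aₙ = a₁ + (n-1)d
= 8 + (95-1)×-7
= 8 - 658
= -650

a_95 = -650


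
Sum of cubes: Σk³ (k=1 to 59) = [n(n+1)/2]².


n(n+1)/2 = 59×60/2 = 1770
Σk³ = 1770² = 3132900

Σk³ = 3132900


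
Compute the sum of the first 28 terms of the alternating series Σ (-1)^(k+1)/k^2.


S = 1 - 1/4 + 1/9 - 1/16 + 1/25 - 1/36 + 1/49 - 1/64 ± ...
= 0.8219
(Full series converges to +π²/12 ≈ +0.8225)

S_28 = 0.8219


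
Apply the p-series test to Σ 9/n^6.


p-series test: Σ c/n^p converges if p > 1, diverges if p ≤ 1 (constant c > 0 doesn't affect convergence).
p = 6
6 > 1 → CONVERGES

Converges (p = 6 > 1)


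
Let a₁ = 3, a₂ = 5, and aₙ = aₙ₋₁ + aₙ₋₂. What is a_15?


Computing iteratively: 3, 5, 8, 13, 21, 34, 55, 89, 144, 233, 377, 610, ...
a_15 = 2584

a_15 = 2584


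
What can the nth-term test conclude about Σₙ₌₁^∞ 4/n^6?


lim(n→∞) 4/n^6 = 0
lim aₙ = 0 → nth-term test is INCONCLUSIVE
(Need other tests; this is actually a convergent p-series with p=6 > 1)

Inconclusive (lim aₙ = 0; need another test)


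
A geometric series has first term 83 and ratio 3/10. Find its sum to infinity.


S∞ = a₁/(1-r) = 83/(1 - 3/10)
= 83/(7/10)
= 830/7

S∞ = 830/7


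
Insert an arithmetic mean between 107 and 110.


AM = (107 + 110)/2 = 217/2 = 108.5

AM = 108.5


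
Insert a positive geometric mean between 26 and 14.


GM = √(26×14) = √364 = 19.0788

GM = 19.0788


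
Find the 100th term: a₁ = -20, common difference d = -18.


aₙ = a₁ + (n-1)d
= -20 + (100-1)×-18
= -20 - 1782
= -1802

a_100 = -1802


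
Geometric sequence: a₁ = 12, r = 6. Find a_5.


aₙ = a₁·r^(n-1)
= 12×6^4
= 12×1296
= 15552

a_5 = 15552


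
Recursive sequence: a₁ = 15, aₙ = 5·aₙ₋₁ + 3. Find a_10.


Computing step by step:
a_1 = 15
a_2 = 78
a_3 = 393
a_4 = 1968
a_5 = 9843
a_6 = 49218
a_7 = 246093
a_8 = 1230468
a_9 = 6152343
a_10 = 30761718


a_10 = 30761718


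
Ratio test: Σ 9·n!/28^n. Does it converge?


aₙ = 9·n!/28^n
a_{n+1}/aₙ = (n+1)!/28^(n+1) × 28^n/n!  (constant 9 cancels)
= (n+1)/28
L = lim(n→∞) (n+1)/28 = ∞
L > 1 → series DIVERGES

Diverges (ratio test: L = ∞ > 1)


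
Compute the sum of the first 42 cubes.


n(n+1)/2 = 42×43/2 = 903
Σk³ = 903² = 815409

Σk³ = 815409


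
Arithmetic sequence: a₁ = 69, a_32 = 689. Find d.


d = (aₙ - a₁)/(n-1)
= (689 - 69)/(32-1)
= 620/31 = 20

d = 20


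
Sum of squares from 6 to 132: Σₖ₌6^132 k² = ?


Σₖ₌6^132 k² = Σₖ₌₁^132 k² − Σₖ₌₁^5 k²
= 132·133·265/6 − 5·6·11/6
= 775390 − 55 = 775335

Σk² = 775335


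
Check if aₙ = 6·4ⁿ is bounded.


aₙ = 6·4ⁿ → as n→∞, aₙ→∞ (since base 4 > 1)
No finite upper bound exists
The sequence is UNBOUNDED

Unbounded (aₙ → ∞ as n → ∞)


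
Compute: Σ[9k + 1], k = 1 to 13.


Σ(9k+1) = 9·Σk + 1·n
= 9·91 + 1·13
= 819 + 13 = 832

Σ = 832


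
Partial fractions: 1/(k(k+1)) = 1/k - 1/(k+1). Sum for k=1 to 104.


1/(k(k+1)) = 1/k - 1/(k+1) (partial fractions)
Telescoping: Σ = 1 - 1/105 = 104/105

Sum = 104/105


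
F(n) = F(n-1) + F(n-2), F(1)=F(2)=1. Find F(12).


Fibonacci sequence: 1, 1, 2, 3, 5, 8, 13, 21, 34, 55, 89, ...
F(12) = 144

F(12) = 144


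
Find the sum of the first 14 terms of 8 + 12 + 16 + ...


aₙ = 8 + (14-1)×4 = 60
Sₙ = n(a₁+aₙ)/2 = 14×(8+60)/2
= 14×68/2 = 476

S_14 = 476


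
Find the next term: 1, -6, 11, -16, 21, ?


Pattern: alternating sign, magnitude arithmetic (d=5)
Terms: 1, -6, 11, -16, 21
Next term = -26

Next term = -26


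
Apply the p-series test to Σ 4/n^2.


p-series test: Σ c/n^p converges if p > 1, diverges if p ≤ 1 (constant c > 0 doesn't affect convergence).
p = 2
2 > 1 → CONVERGES

Converges (p = 2 > 1)


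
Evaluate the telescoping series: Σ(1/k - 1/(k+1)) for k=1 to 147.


Telescoping: adjacent terms cancel.
= 1/1 - 1/148
= 1 - 1/148 = 147/148

Sum = 147/148


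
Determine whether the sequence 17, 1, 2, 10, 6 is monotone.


Differences: -16, 1, 8, -4
Difference at position 2 is +1 (> 0) but position 1 is -16 (< 0) — sequence both rises and falls
→ NOT monotonic

Not monotonic


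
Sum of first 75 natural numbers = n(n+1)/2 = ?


n(n+1)/2 = 75×76/2 = 5700/2 = 2850

Σk = 2850


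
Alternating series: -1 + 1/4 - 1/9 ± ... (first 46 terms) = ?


S = -1 + 1/4 - 1/9 + 1/16 - 1/25 + 1/36 - 1/49 + 1/64 ± ...
= -0.8222
(Full series converges to -π²/12 ≈ -0.8225)

S_46 = -0.8222


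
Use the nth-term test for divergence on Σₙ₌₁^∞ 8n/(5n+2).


lim(n→∞) 8n/(5n+2) = 8/5 = 8/5  (divide numerator and denominator by n)
lim aₙ = 8/5 ≠ 0 → series DIVERGES

Diverges (lim aₙ = 8/5 ≠ 0)


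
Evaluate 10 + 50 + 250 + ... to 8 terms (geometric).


Sₙ = 10×(5^8 - 1)/(5 - 1)
= 10×(390625 - 1)/4
= 10×390624/4
= 976560

S_8 = 976560


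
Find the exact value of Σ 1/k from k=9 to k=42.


Σₖ₌9^42 1/k = 1/9 + 1/10 + 1/11 + ... + 1/42
= 32040254434491593/19914562703599200
≈ 1.6089

Sum = 32040254434491593/19914562703599200 ≈ 1.6089


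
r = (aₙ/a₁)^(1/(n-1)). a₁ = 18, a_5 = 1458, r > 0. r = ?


r^(n-1) = aₙ/a₁
r^4 = 1458/18 = 81
r = 81^(1/4)
= ±3; taking r > 0 gives r = 3

r = 3


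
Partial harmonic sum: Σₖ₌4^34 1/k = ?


Σₖ₌4^34 1/k = 1/4 + 1/5 + 1/6 + ... + 1/34
= 29994937019149/13127595717600
≈ 2.2849

Sum = 29994937019149/13127595717600 ≈ 2.2849


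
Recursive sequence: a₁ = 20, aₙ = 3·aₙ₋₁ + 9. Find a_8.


Computing step by step:
a_1 = 20
a_2 = 69
a_3 = 216
a_4 = 657
a_5 = 1980
a_6 = 5949
a_7 = 17856
a_8 = 53577


a_8 = 53577


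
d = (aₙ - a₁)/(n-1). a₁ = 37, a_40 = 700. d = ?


d = (aₙ - a₁)/(n-1)
= (700 - 37)/(40-1)
= 663/39 = 17

d = 17


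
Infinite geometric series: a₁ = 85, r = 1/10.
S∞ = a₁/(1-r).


S∞ = a₁/(1-r) = 85/(1 - 1/10)
= 85/(9/10)
= 850/9

S∞ = 850/9


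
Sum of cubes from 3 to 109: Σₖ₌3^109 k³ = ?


Σₖ₌3^109 k³ = [109·110/2]² − [2·3/2]²
= 35940025 − 9 = 35940016

Σk³ = 35940016


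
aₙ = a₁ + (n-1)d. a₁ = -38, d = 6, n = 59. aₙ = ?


aₙ = a₁ + (n-1)d
= -38 + (59-1)×6
= -38 + 348
= 310

a_59 = 310


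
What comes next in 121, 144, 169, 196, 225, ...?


Pattern: perfect squares: n²
Terms: 121, 144, 169, 196, 225
Next term = 256

Next term = 256


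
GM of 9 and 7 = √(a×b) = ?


GM = √(9×7) = √63 = 7.9373

GM = 7.9373


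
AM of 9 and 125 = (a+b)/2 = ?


AM = (9 + 125)/2 = 134/2 = 67

AM = 67


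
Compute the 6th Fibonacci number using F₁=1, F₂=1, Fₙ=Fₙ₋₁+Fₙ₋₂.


Fibonacci sequence: 1, 1, 2, 3, 5, 8
F(6) = 8

F(6) = 8


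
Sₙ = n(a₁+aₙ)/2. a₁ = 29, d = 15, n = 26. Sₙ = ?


aₙ = 29 + (26-1)×15 = 404
Sₙ = n(a₁+aₙ)/2 = 26×(29+404)/2
= 26×433/2 = 5629

S_26 = 5629


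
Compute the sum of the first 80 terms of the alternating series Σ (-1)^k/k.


S = -1 + 1/2 - 1/3 + 1/4 - 1/5 + 1/6 - 1/7 + 1/8 ± ...
= -0.6869
(Full series converges to -ln(2) ≈ -0.6931)

S_80 = -0.6869


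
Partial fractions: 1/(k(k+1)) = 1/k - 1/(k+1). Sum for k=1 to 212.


1/(k(k+1)) = 1/k - 1/(k+1) (partial fractions)
Telescoping: Σ = 1 - 1/213 = 212/213

Sum = 212/213


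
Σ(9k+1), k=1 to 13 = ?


Σ(9k+1) = 9·Σk + 1·n
= 9·91 + 1·13
= 819 + 13 = 832

Σ = 832


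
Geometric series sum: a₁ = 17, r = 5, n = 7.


Sₙ = 17×(5^7 - 1)/(5 - 1)
= 17×(78125 - 1)/4
= 17×78124/4
= 332027

S_7 = 332027


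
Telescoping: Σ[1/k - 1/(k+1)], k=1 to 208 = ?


Telescoping: adjacent terms cancel.
= 1/1 - 1/209
= 1 - 1/209 = 208/209

Sum = 208/209


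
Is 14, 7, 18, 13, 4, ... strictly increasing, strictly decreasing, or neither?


Differences: -7, 11, -5, -9
Difference at position 2 is +11 (> 0) but position 1 is -7 (< 0) — sequence both rises and falls
→ NOT monotonic

Not monotonic


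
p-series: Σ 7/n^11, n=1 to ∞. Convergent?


p-series test: Σ c/n^p converges if p > 1, diverges if p ≤ 1 (constant c > 0 doesn't affect convergence).
p = 11
11 > 1 → CONVERGES

Converges (p = 11 > 1)


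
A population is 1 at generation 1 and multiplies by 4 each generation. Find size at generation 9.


aₙ = a₁·r^(n-1)
= 1×4^8
= 1×65536
= 65536

a_9 = 65536


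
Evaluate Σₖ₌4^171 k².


Σₖ₌4^171 k² = Σₖ₌₁^171 k² − Σₖ₌₁^3 k²
= 171·172·343/6 − 3·4·7/6
= 1681386 − 14 = 1681372

Σk² = 1681372


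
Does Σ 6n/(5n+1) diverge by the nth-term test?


lim(n→∞) 6n/(5n+1) = 6/5 = 6/5  (divide numerator and denominator by n)
lim aₙ = 6/5 ≠ 0 → series DIVERGES

Diverges (lim aₙ = 6/5 ≠ 0)


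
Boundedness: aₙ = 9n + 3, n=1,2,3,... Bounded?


aₙ = 9n + 3 → as n→∞, aₙ→∞
No finite upper bound exists
The sequence is UNBOUNDED

Unbounded (aₙ → ∞ as n → ∞)


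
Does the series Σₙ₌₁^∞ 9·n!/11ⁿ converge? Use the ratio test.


aₙ = 9·n!/11^n
a_{n+1}/aₙ = (n+1)!/11^(n+1) × 11^n/n!  (constant 9 cancels)
= (n+1)/11
L = lim(n→∞) (n+1)/11 = ∞
L > 1 → series DIVERGES

Diverges (ratio test: L = ∞ > 1)


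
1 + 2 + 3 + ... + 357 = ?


n(n+1)/2 = 357×358/2 = 127806/2 = 63903

Σk = 63903


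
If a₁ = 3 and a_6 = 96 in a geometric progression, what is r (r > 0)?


r^(n-1) = aₙ/a₁
r^5 = 96/3 = 32
r = 32^(1/5)
= 2

r = 2


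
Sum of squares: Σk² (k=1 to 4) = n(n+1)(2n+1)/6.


n = 4
n(n+1)(2n+1)/6 = 4×5×9/6
= 180/6 = 30

Σk² = 30


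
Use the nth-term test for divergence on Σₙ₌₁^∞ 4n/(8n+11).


lim(n→∞) 4n/(8n+11) = 4/8 = 1/2  (divide numerator and denominator by n)
lim aₙ = 1/2 ≠ 0 → series DIVERGES

Diverges (lim aₙ = 1/2 ≠ 0)


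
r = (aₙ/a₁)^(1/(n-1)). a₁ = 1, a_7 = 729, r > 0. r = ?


r^(n-1) = aₙ/a₁
r^6 = 729/1 = 729
r = 729^(1/6)
= ±3; taking r > 0 gives r = 3

r = 3


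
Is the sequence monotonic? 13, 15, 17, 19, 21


Differences: 2, 2, 2, 2
All differences > 0 → strictly INCREASING

Monotonically increasing


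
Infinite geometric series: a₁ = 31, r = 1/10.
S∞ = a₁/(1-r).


S∞ = a₁/(1-r) = 31/(1 - 1/10)
= 31/(9/10)
= 310/9

S∞ = 310/9


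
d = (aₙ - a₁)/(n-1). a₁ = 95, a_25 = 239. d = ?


d = (aₙ - a₁)/(n-1)
= (239 - 95)/(25-1)
= 144/24 = 6

d = 6


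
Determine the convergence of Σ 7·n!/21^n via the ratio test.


aₙ = 7·n!/21^n
a_{n+1}/aₙ = (n+1)!/21^(n+1) × 21^n/n!  (constant 7 cancels)
= (n+1)/21
L = lim(n→∞) (n+1)/21 = ∞
L > 1 → series DIVERGES

Diverges (ratio test: L = ∞ > 1)


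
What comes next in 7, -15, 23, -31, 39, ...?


Pattern: alternating sign, magnitude arithmetic (d=8)
Terms: 7, -15, 23, -31, 39
Next term = -47

Next term = -47


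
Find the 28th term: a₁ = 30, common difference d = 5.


aₙ = a₁ + (n-1)d
= 30 + (28-1)×5
= 30 + 135
= 165

a_28 = 165


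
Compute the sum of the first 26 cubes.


n(n+1)/2 = 26×27/2 = 351
Σk³ = 351² = 123201

Σk³ = 123201


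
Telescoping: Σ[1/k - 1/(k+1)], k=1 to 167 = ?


Telescoping: adjacent terms cancel.
= 1/1 - 1/168
= 1 - 1/168 = 167/168

Sum = 167/168


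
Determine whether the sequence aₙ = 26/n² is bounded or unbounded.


a₁ = 26, a₂ = 26/4, a₃ = 26/9, ...
0 < aₙ ≤ 26 for all n ≥ 1
The sequence IS bounded

Bounded (0 < aₙ ≤ 26)


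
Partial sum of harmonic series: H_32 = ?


H_32 = 1/1 + 1/2 + 1/3 + ... + 1/32
= 586061125622639/144403552893600
≈ 4.0585

H_32 = 586061125622639/144403552893600 ≈ 4.0585


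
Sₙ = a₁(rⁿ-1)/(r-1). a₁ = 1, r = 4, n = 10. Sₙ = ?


Sₙ = 1×(4^10 - 1)/(4 - 1)
= 1×(1048576 - 1)/3
= 1×1048575/3
= 349525

S_10 = 349525


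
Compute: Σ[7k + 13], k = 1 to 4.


Σ(7k+13) = 7·Σk + 13·n
= 7·10 + 13·4
= 70 + 52 = 122

Σ = 122


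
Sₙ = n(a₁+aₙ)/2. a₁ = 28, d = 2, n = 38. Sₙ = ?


aₙ = 28 + (38-1)×2 = 102
Sₙ = n(a₁+aₙ)/2 = 38×(28+102)/2
= 38×130/2 = 2470

S_38 = 2470


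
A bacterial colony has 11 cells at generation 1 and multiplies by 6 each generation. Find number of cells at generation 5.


aₙ = a₁·r^(n-1)
= 11×6^4
= 11×1296
= 14256

a_5 = 14256


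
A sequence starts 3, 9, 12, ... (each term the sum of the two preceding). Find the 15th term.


Computing iteratively: 3, 9, 12, 21, 33, 54, 87, 141, 228, 369, 597, 966, ...
a_15 = 4092

a_15 = 4092


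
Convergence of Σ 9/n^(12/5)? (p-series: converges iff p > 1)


p-series test: Σ c/n^p converges if p > 1, diverges if p ≤ 1 (constant c > 0 doesn't affect convergence).
p = 12/5
12/5 > 1 → CONVERGES

Converges (p = 12/5 > 1)


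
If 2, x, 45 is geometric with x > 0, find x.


GM = √(2×45) = √90 = 9.4868

GM = 9.4868


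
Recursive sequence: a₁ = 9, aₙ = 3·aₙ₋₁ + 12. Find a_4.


Computing step by step:
a_1 = 9
a_2 = 39
a_3 = 129
a_4 = 399


a_4 = 399


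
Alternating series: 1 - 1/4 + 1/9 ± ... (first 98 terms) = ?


S = 1 - 1/4 + 1/9 - 1/16 + 1/25 - 1/36 + 1/49 - 1/64 ± ...
= 0.8224
(Full series converges to +π²/12 ≈ +0.8225)

S_98 = 0.8224


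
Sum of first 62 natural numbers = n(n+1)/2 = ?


n(n+1)/2 = 62×63/2 = 3906/2 = 1953

Σk = 1953


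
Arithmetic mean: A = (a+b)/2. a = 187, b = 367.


AM = (187 + 367)/2 = 554/2 = 277

AM = 277


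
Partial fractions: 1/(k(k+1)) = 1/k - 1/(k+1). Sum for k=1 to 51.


1/(k(k+1)) = 1/k - 1/(k+1) (partial fractions)
Telescoping: Σ = 1 - 1/52 = 51/52

Sum = 51/52


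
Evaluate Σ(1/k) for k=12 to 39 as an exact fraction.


Σₖ₌12^39 1/k = 1/12 + 1/13 + 1/14 + ... + 1/39
= 941627320612529/763275922437600
≈ 1.2337

Sum = 941627320612529/763275922437600 ≈ 1.2337


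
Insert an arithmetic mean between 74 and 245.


AM = (74 + 245)/2 = 319/2 = 159.5

AM = 159.5


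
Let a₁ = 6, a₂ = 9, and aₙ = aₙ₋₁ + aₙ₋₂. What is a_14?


Computing iteratively: 6, 9, 15, 24, 39, 63, 102, 165, 267, 432, 699, 1131, ...
a_14 = 2961

a_14 = 2961


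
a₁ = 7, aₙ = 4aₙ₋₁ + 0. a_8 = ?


Computing step by step:
a_1 = 7
a_2 = 28
a_3 = 112
a_4 = 448
a_5 = 1792
a_6 = 7168
a_7 = 28672
a_8 = 114688


a_8 = 114688


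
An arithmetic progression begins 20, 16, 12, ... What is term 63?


aₙ = a₁ + (n-1)d
= 20 + (63-1)×-4
= 20 - 248
= -228

a_63 = -228


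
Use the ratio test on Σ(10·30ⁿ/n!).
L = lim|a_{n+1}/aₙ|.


aₙ = 10·30^n/n!
a_{n+1}/aₙ = 30^(n+1)/(n+1)! × n!/30^n  (constant 10 cancels)
= 30/(n+1)
L = lim(n→∞) 30/(n+1) = 0
L < 1 → series CONVERGES

Converges (ratio test: L = 0 < 1)


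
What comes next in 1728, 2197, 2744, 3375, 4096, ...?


Pattern: perfect cubes: n³
Terms: 1728, 2197, 2744, 3375, 4096
Next term = 4913

Next term = 4913


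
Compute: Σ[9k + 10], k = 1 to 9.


Σ(9k+10) = 9·Σk + 10·n
= 9·45 + 10·9
= 405 + 90 = 495

Σ = 495


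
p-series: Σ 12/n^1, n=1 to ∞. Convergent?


p-series test: Σ c/n^p converges if p > 1, diverges if p ≤ 1 (constant c > 0 doesn't affect convergence).
p = 1
1 ≤ 1 → DIVERGES

Diverges (p = 1 ≤ 1)


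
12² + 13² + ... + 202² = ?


Σₖ₌12^202 k² = Σₖ₌₁^202 k² − Σₖ₌₁^11 k²
= 202·203·405/6 − 11·12·23/6
= 2767905 − 506 = 2767399

Σk² = 2767399


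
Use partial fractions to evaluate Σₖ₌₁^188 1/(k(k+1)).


1/(k(k+1)) = 1/k - 1/(k+1) (partial fractions)
Telescoping: Σ = 1 - 1/189 = 188/189

Sum = 188/189


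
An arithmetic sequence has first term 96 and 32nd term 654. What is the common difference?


d = (aₙ - a₁)/(n-1)
= (654 - 96)/(32-1)
= 558/31 = 18

d = 18


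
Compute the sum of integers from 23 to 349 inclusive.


Σₖ₌23^349 k = Σₖ₌₁^349 k − Σₖ₌₁^22 k
= 349·350/2 − 22·23/2
= 61075 − 253 = 60822

Σk = 60822


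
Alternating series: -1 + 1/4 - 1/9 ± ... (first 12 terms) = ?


S = -1 + 1/4 - 1/9 + 1/16 - 1/25 + 1/36 - 1/49 + 1/64 ± ...
= -0.8193
(Full series converges to -π²/12 ≈ -0.8225)

S_12 = -0.8193


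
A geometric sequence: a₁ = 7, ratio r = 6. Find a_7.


aₙ = a₁·r^(n-1)
= 7×6^6
= 7×46656
= 326592

a_7 = 326592


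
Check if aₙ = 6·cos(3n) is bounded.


For all n, -1 ≤ cos(3n) ≤ 1, so -6 ≤ 6·cos(3n) ≤ 6
Lower bound: -6, Upper bound: 6
The sequence IS bounded

Bounded (-6 ≤ aₙ ≤ 6)


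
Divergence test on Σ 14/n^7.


lim(n→∞) 14/n^7 = 0
lim aₙ = 0 → nth-term test is INCONCLUSIVE
(Need other tests; this is actually a convergent p-series with p=7 > 1)

Inconclusive (lim aₙ = 0; need another test)


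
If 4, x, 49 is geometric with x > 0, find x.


GM = √(4×49) = √196 = 14

GM = 14


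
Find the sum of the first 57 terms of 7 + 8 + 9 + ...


aₙ = 7 + (57-1)×1 = 63
Sₙ = n(a₁+aₙ)/2 = 57×(7+63)/2
= 57×70/2 = 1995

S_57 = 1995
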